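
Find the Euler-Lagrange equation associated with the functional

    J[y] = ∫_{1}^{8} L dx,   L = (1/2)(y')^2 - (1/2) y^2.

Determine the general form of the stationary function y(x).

The Lagrangian is L = (1/2)(y')^2 - (1/2) y^2.
∂L/∂y = -y.
∂L/∂y' = y'.
The Euler-Lagrange equation d/dx(∂L/∂y') − ∂L/∂y = 0 becomes:
    y'' + y = 0
General solution: y(x) = A sin(x) + B cos(x), where A and B are arbitrary constants fixed by the endpoint conditions.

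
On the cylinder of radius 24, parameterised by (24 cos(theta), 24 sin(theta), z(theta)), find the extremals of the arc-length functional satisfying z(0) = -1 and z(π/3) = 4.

Parameterise the cylinder of radius R = 24 as
    r(θ) = (24 cos θ, 24 sin θ, z(θ)).
The arc-length element is
    ds = sqrt(576 + (dz/dθ)^2) dθ,
so the Lagrangian is L = sqrt(576 + z'^2).
L depends on z' only, not on z or θ, so ∂L/∂z = 0 and
    ∂L/∂z' = z' / sqrt(576 + z'^2).
The Euler-Lagrange equation gives
    d/dθ( z' / sqrt(576 + z'^2) ) = 0,
so z' is constant. Integrating once:
    z(θ) = a θ + b,
a helix on the cylinder (a straight line when the cylinder is unrolled). The constants a, b are determined by the endpoint conditions.
With endpoint conditions z(0) = -1 and z(π/3) = 4: from z(0) = b we get b = -1, and a·π/3 + -1 = 4 gives a = 15/π, so
    z(θ) = (15/π) θ − 1.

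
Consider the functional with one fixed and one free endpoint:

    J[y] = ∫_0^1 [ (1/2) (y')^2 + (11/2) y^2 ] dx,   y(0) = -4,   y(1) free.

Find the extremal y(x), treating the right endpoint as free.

The Lagrangian L = (1/2) (y')^2 + (11/2) y^2 gives
    ∂L/∂y = 11 y,   ∂L/∂y' = y'.
Euler-Lagrange: y'' − 11 y = 0.
With k = sqrt(11), the general solution is
    y(x) = A cosh(sqrt(11) x) + B sinh(sqrt(11) x).
Fixed left endpoint y(0) = -4 ⇒ A = -4.
The right endpoint x = 1 is free, so the natural (transversality) condition is ∂L/∂y' |_{x=1} = 0, i.e. y'(1) = 0.
Compute y'(x) = A k sinh(k x) + B k cosh(k x), so
    y'(1) = A k sinh(k·1) + B k cosh(k·1) = 0
    ⇒ B = −A tanh(k·1) = 4 tanh(sqrt(11)·1).
Therefore the extremal is
    y(x) = −4 cosh(sqrt(11) x) + 4 tanh(sqrt(11)·1) sinh(sqrt(11) x).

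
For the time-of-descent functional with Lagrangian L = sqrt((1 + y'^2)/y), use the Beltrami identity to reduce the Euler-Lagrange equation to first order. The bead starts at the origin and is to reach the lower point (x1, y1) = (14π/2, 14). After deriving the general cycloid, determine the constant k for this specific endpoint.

The Lagrangian L = sqrt((1 + y'^2) / y) has no explicit x dependence, so the Beltrami identity applies:
    L − y' ∂L/∂y' = C.
Compute ∂L/∂y' = y' / sqrt(y (1 + y'^2)).
Substitute:
    sqrt((1 + y'^2)/y) − y'·y' / sqrt(y (1 + y'^2))
    = (1 + y'^2) / sqrt(y (1 + y'^2)) − y'^2 / sqrt(y (1 + y'^2))
    = 1 / sqrt(y (1 + y'^2)) = C.
Squaring and rearranging gives the first integral
    y (1 + y'^2) = 1/C^2 =: k   (constant).
Solving this first-order ODE by the substitution
    y = (k/2)(1 − cos θ)
yields the cycloid parameterisation
    x(θ) = (k/2)(θ − sin θ),   y(θ) = (k/2)(1 − cos θ).
The constant k is fixed by the endpoint condition.
Now fit the given lower endpoint (x1, y1) = (14π/2, 14). At the bottom of the first arch (θ = π), the parametric equations give
    y(π) = (k/2)(1 − cos π) = k,
    x(π) = (k/2)(π − sin π) = kπ/2.
Matching y(π) = 14 gives k = 14, consistent with x(π) = 14π/2. Therefore the specific cycloid is
    x(θ) = (14/2)(θ − sin θ),   y(θ) = (14/2)(1 − cos θ).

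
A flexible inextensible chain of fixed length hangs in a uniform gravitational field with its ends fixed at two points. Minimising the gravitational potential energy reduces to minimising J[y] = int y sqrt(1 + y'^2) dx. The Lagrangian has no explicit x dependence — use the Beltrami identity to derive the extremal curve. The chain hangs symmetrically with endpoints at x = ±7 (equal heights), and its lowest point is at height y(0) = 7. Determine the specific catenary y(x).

The Lagrangian L(y, y') = y sqrt(1 + y'^2) has no explicit x dependence, so the Beltrami identity applies:
    L − y' ∂L/∂y' = C.
Compute ∂L/∂y' = y · y' / sqrt(1 + y'^2). Then
    L − y' ∂L/∂y'
    = y sqrt(1 + y'^2) − y · y'^2 / sqrt(1 + y'^2)
    = y (1 + y'^2 − y'^2) / sqrt(1 + y'^2)
    = y / sqrt(1 + y'^2) = C.
Squaring gives y^2 = C^2 (1 + y'^2), i.e.
    y'^2 = y^2 / C^2 − 1.
Separating variables,
    dy / sqrt(y^2 − C^2) = dx / C,
and integrating gives arccosh(y / C) = (x − a)/C, so
    y(x) = C cosh((x − a)/C),
the catenary. The constants C and a are fixed by the two endpoint conditions (and, for the hanging-chain problem, the length constraint selects C).
Now fit the given data. The endpoints x = ±7 are symmetric at equal height, so the catenary is even about its minimum: a = 0 and y(x) = C cosh(x/C). The lowest point is y(0) = C cosh(0) = C, and we are told y(0) = 7, so C = 7. Therefore
    y(x) = 7 cosh(x/7),
and at the endpoints
    y(±7) = 7 cosh(7/7).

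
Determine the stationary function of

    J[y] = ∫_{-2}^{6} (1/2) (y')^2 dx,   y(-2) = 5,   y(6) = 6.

The Lagrangian is L = (1/2) (y')^2.
Compute ∂L/∂y = 0, ∂L/∂y' = y'.
The Euler-Lagrange equation d/dx(∂L/∂y') − ∂L/∂y = 0 reduces to
    y'' = 0.
Its general solution is
    y(x) = A x + B,
with A, B fixed by the endpoint conditions.
Applying the endpoint conditions y(-2) = 5 and y(6) = 6: solve A·-2 + B = 5 and A·6 + B = 6. Subtracting gives A(6 − -2) = 6 − 5, so A = 1/8, and B = 5 − A·-2 = 21/4. Therefore
    y(x) = (1/8) x + 21/4.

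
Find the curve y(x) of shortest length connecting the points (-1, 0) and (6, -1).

Arc-length functional: J[y] = ∫ sqrt(1 + (y')^2) dx.
Lagrangian L = sqrt(1 + (y')^2) has no explicit y dependence, so ∂L/∂y = 0 and the Euler-Lagrange equation gives
    d/dx( y' / sqrt(1 + (y')^2) ) = 0  ⇒  y' / sqrt(1 + (y')^2) = const.
Hence y' is constant, so y(x) is affine.
Fitting the endpoints (-1, 0) and (6, -1):
    slope m = ((-1) − 0) / (6 − (-1)) = -1/7,
    intercept c = 0 − m·(-1) = -1/7.
Extremal: y(x) = (-1/7) x - 1/7.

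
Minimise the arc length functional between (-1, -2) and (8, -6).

Arc-length functional: J[y] = ∫ sqrt(1 + (y')^2) dx.
Lagrangian L = sqrt(1 + (y')^2) has no explicit y dependence, so ∂L/∂y = 0 and the Euler-Lagrange equation gives
    d/dx( y' / sqrt(1 + (y')^2) ) = 0  ⇒  y' / sqrt(1 + (y')^2) = const.
Hence y' is constant, so y(x) is affine.
Fitting the endpoints (-1, -2) and (8, -6):
    slope m = ((-6) − (-2)) / (8 − (-1)) = -4/9,
    intercept c = (-2) − m·(-1) = -22/9.
Extremal: y(x) = (-4/9) x - 22/9.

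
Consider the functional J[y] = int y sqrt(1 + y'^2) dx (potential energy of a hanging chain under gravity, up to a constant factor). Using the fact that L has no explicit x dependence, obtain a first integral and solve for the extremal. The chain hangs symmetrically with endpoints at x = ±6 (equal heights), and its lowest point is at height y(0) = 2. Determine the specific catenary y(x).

The Lagrangian L(y, y') = y sqrt(1 + y'^2) has no explicit x dependence, so the Beltrami identity applies:
    L − y' ∂L/∂y' = C.
Compute ∂L/∂y' = y · y' / sqrt(1 + y'^2). Then
    L − y' ∂L/∂y'
    = y sqrt(1 + y'^2) − y · y'^2 / sqrt(1 + y'^2)
    = y (1 + y'^2 − y'^2) / sqrt(1 + y'^2)
    = y / sqrt(1 + y'^2) = C.
Squaring gives y^2 = C^2 (1 + y'^2), i.e.
    y'^2 = y^2 / C^2 − 1.
Separating variables,
    dy / sqrt(y^2 − C^2) = dx / C,
and integrating gives arccosh(y / C) = (x − a)/C, so
    y(x) = C cosh((x − a)/C),
the catenary. The constants C and a are fixed by the two endpoint conditions (and, for the hanging-chain problem, the length constraint selects C).
Now fit the given data. The endpoints x = ±6 are symmetric at equal height, so the catenary is even about its minimum: a = 0 and y(x) = C cosh(x/C). The lowest point is y(0) = C cosh(0) = C, and we are told y(0) = 2, so C = 2. Therefore
    y(x) = 2 cosh(x/2),
and at the endpoints
    y(±6) = 2 cosh(6/2).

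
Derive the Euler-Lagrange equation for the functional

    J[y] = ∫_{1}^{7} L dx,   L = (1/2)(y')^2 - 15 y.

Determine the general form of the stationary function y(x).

The Lagrangian is L = (1/2)(y')^2 - 15 y.
∂L/∂y = -15.
∂L/∂y' = y'.
The Euler-Lagrange equation d/dx(∂L/∂y') − ∂L/∂y = 0 becomes:
    y'' + 15 = 0
General solution: y(x) = -(15/2) x^2 + A x + B, where A and B are arbitrary constants fixed by the endpoint conditions.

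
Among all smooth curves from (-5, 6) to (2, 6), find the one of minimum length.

Arc-length functional: J[y] = ∫ sqrt(1 + (y')^2) dx.
Lagrangian L = sqrt(1 + (y')^2) has no explicit y dependence, so ∂L/∂y = 0 and the Euler-Lagrange equation gives
    d/dx( y' / sqrt(1 + (y')^2) ) = 0  ⇒  y' / sqrt(1 + (y')^2) = const.
Hence y' is constant, so y(x) is affine.
Fitting the endpoints (-5, 6) and (2, 6):
    slope m = (6 − 6) / (2 − (-5)) = 0,
    intercept c = 6 − m·(-5) = 6.
Extremal: y(x) = 6.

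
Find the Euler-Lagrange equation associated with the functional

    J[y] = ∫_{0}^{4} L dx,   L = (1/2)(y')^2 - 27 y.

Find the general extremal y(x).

The Lagrangian is L = (1/2)(y')^2 - 27 y.
∂L/∂y = -27.
∂L/∂y' = y'.
The Euler-Lagrange equation d/dx(∂L/∂y') − ∂L/∂y = 0 becomes:
    y'' + 27 = 0
General solution: y(x) = -(27/2) x^2 + A x + B, where A and B are arbitrary constants fixed by the endpoint conditions.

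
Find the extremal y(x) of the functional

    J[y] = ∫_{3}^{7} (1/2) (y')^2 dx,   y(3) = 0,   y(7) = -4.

The Lagrangian is L = (1/2) (y')^2.
Compute ∂L/∂y = 0, ∂L/∂y' = y'.
The Euler-Lagrange equation d/dx(∂L/∂y') − ∂L/∂y = 0 reduces to
    y'' = 0.
Its general solution is
    y(x) = A x + B,
with A, B fixed by the endpoint conditions.
Applying the endpoint conditions y(3) = 0 and y(7) = -4: solve A·3 + B = 0 and A·7 + B = -4. Subtracting gives A(7 − 3) = -4 − 0, so A = -1, and B = 0 − A·3 = 3. Therefore
    y(x) = -x + 3.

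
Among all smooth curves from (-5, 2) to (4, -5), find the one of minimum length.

Arc-length functional: J[y] = ∫ sqrt(1 + (y')^2) dx.
Lagrangian L = sqrt(1 + (y')^2) has no explicit y dependence, so ∂L/∂y = 0 and the Euler-Lagrange equation gives
    d/dx( y' / sqrt(1 + (y')^2) ) = 0  ⇒  y' / sqrt(1 + (y')^2) = const.
Hence y' is constant, so y(x) is affine.
Fitting the endpoints (-5, 2) and (4, -5):
    slope m = ((-5) − 2) / (4 − (-5)) = -7/9,
    intercept c = 2 − m·(-5) = -17/9.
Extremal: y(x) = (-7/9) x - 17/9.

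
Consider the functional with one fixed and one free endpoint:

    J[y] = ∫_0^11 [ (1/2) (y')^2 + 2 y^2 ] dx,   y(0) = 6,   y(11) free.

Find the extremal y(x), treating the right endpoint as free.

The Lagrangian L = (1/2) (y')^2 + 2 y^2 gives
    ∂L/∂y = 4 y,   ∂L/∂y' = y'.
Euler-Lagrange: y'' − 4 y = 0.
With k = 2, the general solution is
    y(x) = A cosh(2 x) + B sinh(2 x).
Fixed left endpoint y(0) = 6 ⇒ A = 6.
The right endpoint x = 11 is free, so the natural (transversality) condition is ∂L/∂y' |_{x=11} = 0, i.e. y'(11) = 0.
Compute y'(x) = A k sinh(k x) + B k cosh(k x), so
    y'(11) = A k sinh(k·11) + B k cosh(k·11) = 0
    ⇒ B = −A tanh(k·11) = − 6 tanh(2·11).
Therefore the extremal is
    y(x) = 6 cosh(2 x) − 6 tanh(2·11) sinh(2 x).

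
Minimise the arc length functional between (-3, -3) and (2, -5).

Arc-length functional: J[y] = ∫ sqrt(1 + (y')^2) dx.
Lagrangian L = sqrt(1 + (y')^2) has no explicit y dependence, so ∂L/∂y = 0 and the Euler-Lagrange equation gives
    d/dx( y' / sqrt(1 + (y')^2) ) = 0  ⇒  y' / sqrt(1 + (y')^2) = const.
Hence y' is constant, so y(x) is affine.
Fitting the endpoints (-3, -3) and (2, -5):
    slope m = ((-5) − (-3)) / (2 − (-3)) = -2/5,
    intercept c = (-3) − m·(-3) = -21/5.
Extremal: y(x) = (-2/5) x - 21/5.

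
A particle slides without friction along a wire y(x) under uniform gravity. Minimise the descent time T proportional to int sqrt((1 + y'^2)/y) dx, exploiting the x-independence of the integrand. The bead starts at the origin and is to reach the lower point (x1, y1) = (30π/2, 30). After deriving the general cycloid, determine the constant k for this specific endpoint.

The Lagrangian L = sqrt((1 + y'^2) / y) has no explicit x dependence, so the Beltrami identity applies:
    L − y' ∂L/∂y' = C.
Compute ∂L/∂y' = y' / sqrt(y (1 + y'^2)).
Substitute:
    sqrt((1 + y'^2)/y) − y'·y' / sqrt(y (1 + y'^2))
    = (1 + y'^2) / sqrt(y (1 + y'^2)) − y'^2 / sqrt(y (1 + y'^2))
    = 1 / sqrt(y (1 + y'^2)) = C.
Squaring and rearranging gives the first integral
    y (1 + y'^2) = 1/C^2 =: k   (constant).
Solving this first-order ODE by the substitution
    y = (k/2)(1 − cos θ)
yields the cycloid parameterisation
    x(θ) = (k/2)(θ − sin θ),   y(θ) = (k/2)(1 − cos θ).
The constant k is fixed by the endpoint condition.
Now fit the given lower endpoint (x1, y1) = (30π/2, 30). At the bottom of the first arch (θ = π), the parametric equations give
    y(π) = (k/2)(1 − cos π) = k,
    x(π) = (k/2)(π − sin π) = kπ/2.
Matching y(π) = 30 gives k = 30, consistent with x(π) = 30π/2. Therefore the specific cycloid is
    x(θ) = (30/2)(θ − sin θ),   y(θ) = (30/2)(1 − cos θ).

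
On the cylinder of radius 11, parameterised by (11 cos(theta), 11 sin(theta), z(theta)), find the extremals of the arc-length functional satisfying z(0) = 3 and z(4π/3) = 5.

Parameterise the cylinder of radius R = 11 as
    r(θ) = (11 cos θ, 11 sin θ, z(θ)).
The arc-length element is
    ds = sqrt(121 + (dz/dθ)^2) dθ,
so the Lagrangian is L = sqrt(121 + z'^2).
L depends on z' only, not on z or θ, so ∂L/∂z = 0 and
    ∂L/∂z' = z' / sqrt(121 + z'^2).
The Euler-Lagrange equation gives
    d/dθ( z' / sqrt(121 + z'^2) ) = 0,
so z' is constant. Integrating once:
    z(θ) = a θ + b,
a helix on the cylinder (a straight line when the cylinder is unrolled). The constants a, b are determined by the endpoint conditions.
With endpoint conditions z(0) = 3 and z(4π/3) = 5: from z(0) = b we get b = 3, and a·4π/3 + 3 = 5 gives a = 3/(2π), so
    z(θ) = (3/(2π)) θ + 3.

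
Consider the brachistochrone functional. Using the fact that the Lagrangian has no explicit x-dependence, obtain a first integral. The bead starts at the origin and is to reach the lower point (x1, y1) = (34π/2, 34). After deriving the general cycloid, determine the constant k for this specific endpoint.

The Lagrangian L = sqrt((1 + y'^2) / y) has no explicit x dependence, so the Beltrami identity applies:
    L − y' ∂L/∂y' = C.
Compute ∂L/∂y' = y' / sqrt(y (1 + y'^2)).
Substitute:
    sqrt((1 + y'^2)/y) − y'·y' / sqrt(y (1 + y'^2))
    = (1 + y'^2) / sqrt(y (1 + y'^2)) − y'^2 / sqrt(y (1 + y'^2))
    = 1 / sqrt(y (1 + y'^2)) = C.
Squaring and rearranging gives the first integral
    y (1 + y'^2) = 1/C^2 =: k   (constant).
Solving this first-order ODE by the substitution
    y = (k/2)(1 − cos θ)
yields the cycloid parameterisation
    x(θ) = (k/2)(θ − sin θ),   y(θ) = (k/2)(1 − cos θ).
The constant k is fixed by the endpoint condition.
Now fit the given lower endpoint (x1, y1) = (34π/2, 34). At the bottom of the first arch (θ = π), the parametric equations give
    y(π) = (k/2)(1 − cos π) = k,
    x(π) = (k/2)(π − sin π) = kπ/2.
Matching y(π) = 34 gives k = 34, consistent with x(π) = 34π/2. Therefore the specific cycloid is
    x(θ) = (34/2)(θ − sin θ),   y(θ) = (34/2)(1 − cos θ).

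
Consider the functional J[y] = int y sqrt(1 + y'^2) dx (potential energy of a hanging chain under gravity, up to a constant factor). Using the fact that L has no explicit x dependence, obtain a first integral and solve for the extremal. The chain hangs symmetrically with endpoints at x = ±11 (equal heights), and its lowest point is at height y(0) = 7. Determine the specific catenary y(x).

The Lagrangian L(y, y') = y sqrt(1 + y'^2) has no explicit x dependence, so the Beltrami identity applies:
    L − y' ∂L/∂y' = C.
Compute ∂L/∂y' = y · y' / sqrt(1 + y'^2). Then
    L − y' ∂L/∂y'
    = y sqrt(1 + y'^2) − y · y'^2 / sqrt(1 + y'^2)
    = y (1 + y'^2 − y'^2) / sqrt(1 + y'^2)
    = y / sqrt(1 + y'^2) = C.
Squaring gives y^2 = C^2 (1 + y'^2), i.e.
    y'^2 = y^2 / C^2 − 1.
Separating variables,
    dy / sqrt(y^2 − C^2) = dx / C,
and integrating gives arccosh(y / C) = (x − a)/C, so
    y(x) = C cosh((x − a)/C),
the catenary. The constants C and a are fixed by the two endpoint conditions (and, for the hanging-chain problem, the length constraint selects C).
Now fit the given data. The endpoints x = ±11 are symmetric at equal height, so the catenary is even about its minimum: a = 0 and y(x) = C cosh(x/C). The lowest point is y(0) = C cosh(0) = C, and we are told y(0) = 7, so C = 7. Therefore
    y(x) = 7 cosh(x/7),
and at the endpoints
    y(±11) = 7 cosh(11/7).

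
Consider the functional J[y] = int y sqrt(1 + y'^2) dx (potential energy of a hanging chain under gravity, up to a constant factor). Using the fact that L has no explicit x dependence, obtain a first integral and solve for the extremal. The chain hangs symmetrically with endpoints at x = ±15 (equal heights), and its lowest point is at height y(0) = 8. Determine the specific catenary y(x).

The Lagrangian L(y, y') = y sqrt(1 + y'^2) has no explicit x dependence, so the Beltrami identity applies:
    L − y' ∂L/∂y' = C.
Compute ∂L/∂y' = y · y' / sqrt(1 + y'^2). Then
    L − y' ∂L/∂y'
    = y sqrt(1 + y'^2) − y · y'^2 / sqrt(1 + y'^2)
    = y (1 + y'^2 − y'^2) / sqrt(1 + y'^2)
    = y / sqrt(1 + y'^2) = C.
Squaring gives y^2 = C^2 (1 + y'^2), i.e.
    y'^2 = y^2 / C^2 − 1.
Separating variables,
    dy / sqrt(y^2 − C^2) = dx / C,
and integrating gives arccosh(y / C) = (x − a)/C, so
    y(x) = C cosh((x − a)/C),
the catenary. The constants C and a are fixed by the two endpoint conditions (and, for the hanging-chain problem, the length constraint selects C).
Now fit the given data. The endpoints x = ±15 are symmetric at equal height, so the catenary is even about its minimum: a = 0 and y(x) = C cosh(x/C). The lowest point is y(0) = C cosh(0) = C, and we are told y(0) = 8, so C = 8. Therefore
    y(x) = 8 cosh(x/8),
and at the endpoints
    y(±15) = 8 cosh(15/8).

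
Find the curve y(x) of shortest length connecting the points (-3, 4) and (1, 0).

Arc-length functional: J[y] = ∫ sqrt(1 + (y')^2) dx.
Lagrangian L = sqrt(1 + (y')^2) has no explicit y dependence, so ∂L/∂y = 0 and the Euler-Lagrange equation gives
    d/dx( y' / sqrt(1 + (y')^2) ) = 0  ⇒  y' / sqrt(1 + (y')^2) = const.
Hence y' is constant, so y(x) is affine.
Fitting the endpoints (-3, 4) and (1, 0):
    slope m = (0 − 4) / (1 − (-3)) = -1,
    intercept c = 4 − m·(-3) = 1.
Extremal: y(x) = -x + 1.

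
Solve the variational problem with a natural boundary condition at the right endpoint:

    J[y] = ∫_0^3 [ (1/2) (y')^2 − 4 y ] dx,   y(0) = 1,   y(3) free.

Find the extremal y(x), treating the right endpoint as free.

The Lagrangian L = (1/2) (y')^2 − 4 y gives
    ∂L/∂y = −4,   ∂L/∂y' = y'.
Euler-Lagrange: d/dx(y') − (−4) = 0, i.e. y'' + 4 = 0, so
    y(x) = −(4/2) x^2 + C1 x + C2.
Fixed left endpoint y(0) = 1 ⇒ C2 = 1.
The right endpoint x = 3 is free, so the natural (transversality) condition is ∂L/∂y' |_{x=3} = 0, i.e. y'(3) = 0.
Compute y'(x) = −4 x + C1, so y'(3) = −12 + C1 = 0 ⇒ C1 = 12.
Therefore the extremal is
    y(x) = −2 x^2 + 12 x + 1.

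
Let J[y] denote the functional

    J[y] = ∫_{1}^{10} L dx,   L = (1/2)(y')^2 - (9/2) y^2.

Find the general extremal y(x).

The Lagrangian is L = (1/2)(y')^2 - (9/2) y^2.
∂L/∂y = -9y.
∂L/∂y' = y'.
The Euler-Lagrange equation d/dx(∂L/∂y') − ∂L/∂y = 0 becomes:
    y'' + 9 y = 0
General solution: y(x) = A sin(3x) + B cos(3x), where A and B are arbitrary constants fixed by the endpoint conditions.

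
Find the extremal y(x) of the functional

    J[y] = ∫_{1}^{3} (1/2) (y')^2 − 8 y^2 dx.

The Lagrangian is L = (1/2) (y')^2 − 8 y^2.
Compute ∂L/∂y = -16y, ∂L/∂y' = y'.
The Euler-Lagrange equation d/dx(∂L/∂y') − ∂L/∂y = 0 reduces to
    y'' + 16 y = 0.
Its general solution is
    y(x) = A sin(4x) + B cos(4x),
with A, B fixed by the endpoint conditions.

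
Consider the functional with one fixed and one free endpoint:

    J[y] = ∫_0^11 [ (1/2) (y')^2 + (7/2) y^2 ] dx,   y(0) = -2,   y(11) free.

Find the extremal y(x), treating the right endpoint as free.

The Lagrangian L = (1/2) (y')^2 + (7/2) y^2 gives
    ∂L/∂y = 7 y,   ∂L/∂y' = y'.
Euler-Lagrange: y'' − 7 y = 0.
With k = sqrt(7), the general solution is
    y(x) = A cosh(sqrt(7) x) + B sinh(sqrt(7) x).
Fixed left endpoint y(0) = -2 ⇒ A = -2.
The right endpoint x = 11 is free, so the natural (transversality) condition is ∂L/∂y' |_{x=11} = 0, i.e. y'(11) = 0.
Compute y'(x) = A k sinh(k x) + B k cosh(k x), so
    y'(11) = A k sinh(k·11) + B k cosh(k·11) = 0
    ⇒ B = −A tanh(k·11) = 2 tanh(sqrt(7)·11).
Therefore the extremal is
    y(x) = −2 cosh(sqrt(7) x) + 2 tanh(sqrt(7)·11) sinh(sqrt(7) x).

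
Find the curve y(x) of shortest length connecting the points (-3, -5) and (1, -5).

Arc-length functional: J[y] = ∫ sqrt(1 + (y')^2) dx.
Lagrangian L = sqrt(1 + (y')^2) has no explicit y dependence, so ∂L/∂y = 0 and the Euler-Lagrange equation gives
    d/dx( y' / sqrt(1 + (y')^2) ) = 0  ⇒  y' / sqrt(1 + (y')^2) = const.
Hence y' is constant, so y(x) is affine.
Fitting the endpoints (-3, -5) and (1, -5):
    slope m = ((-5) − (-5)) / (1 − (-3)) = 0,
    intercept c = (-5) − m·(-3) = -5.
Extremal: y(x) = -5.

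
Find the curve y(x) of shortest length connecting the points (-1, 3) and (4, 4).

Arc-length functional: J[y] = ∫ sqrt(1 + (y')^2) dx.
Lagrangian L = sqrt(1 + (y')^2) has no explicit y dependence, so ∂L/∂y = 0 and the Euler-Lagrange equation gives
    d/dx( y' / sqrt(1 + (y')^2) ) = 0  ⇒  y' / sqrt(1 + (y')^2) = const.
Hence y' is constant, so y(x) is affine.
Fitting the endpoints (-1, 3) and (4, 4):
    slope m = (4 − 3) / (4 − (-1)) = 1/5,
    intercept c = 3 − m·(-1) = 16/5.
Extremal: y(x) = (1/5) x + 16/5.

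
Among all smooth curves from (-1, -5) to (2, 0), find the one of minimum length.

Arc-length functional: J[y] = ∫ sqrt(1 + (y')^2) dx.
Lagrangian L = sqrt(1 + (y')^2) has no explicit y dependence, so ∂L/∂y = 0 and the Euler-Lagrange equation gives
    d/dx( y' / sqrt(1 + (y')^2) ) = 0  ⇒  y' / sqrt(1 + (y')^2) = const.
Hence y' is constant, so y(x) is affine.
Fitting the endpoints (-1, -5) and (2, 0):
    slope m = (0 − (-5)) / (2 − (-1)) = 5/3,
    intercept c = (-5) − m·(-1) = -10/3.
Extremal: y(x) = (5/3) x - 10/3.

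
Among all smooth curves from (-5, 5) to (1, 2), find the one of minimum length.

Arc-length functional: J[y] = ∫ sqrt(1 + (y')^2) dx.
Lagrangian L = sqrt(1 + (y')^2) has no explicit y dependence, so ∂L/∂y = 0 and the Euler-Lagrange equation gives
    d/dx( y' / sqrt(1 + (y')^2) ) = 0  ⇒  y' / sqrt(1 + (y')^2) = const.
Hence y' is constant, so y(x) is affine.
Fitting the endpoints (-5, 5) and (1, 2):
    slope m = (2 − 5) / (1 − (-5)) = -1/2,
    intercept c = 5 − m·(-5) = 5/2.
Extremal: y(x) = (-1/2) x + 5/2.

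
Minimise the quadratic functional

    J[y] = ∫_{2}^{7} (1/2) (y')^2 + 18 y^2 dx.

The Lagrangian is L = (1/2) (y')^2 + 18 y^2.
Compute ∂L/∂y = 36y, ∂L/∂y' = y'.
The Euler-Lagrange equation d/dx(∂L/∂y') − ∂L/∂y = 0 reduces to
    y'' − 36 y = 0.
Its general solution is
    y(x) = A e^(6x) + B e^(−6x),
with A, B fixed by the endpoint conditions.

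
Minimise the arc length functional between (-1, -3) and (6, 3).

Arc-length functional: J[y] = ∫ sqrt(1 + (y')^2) dx.
Lagrangian L = sqrt(1 + (y')^2) has no explicit y dependence, so ∂L/∂y = 0 and the Euler-Lagrange equation gives
    d/dx( y' / sqrt(1 + (y')^2) ) = 0  ⇒  y' / sqrt(1 + (y')^2) = const.
Hence y' is constant, so y(x) is affine.
Fitting the endpoints (-1, -3) and (6, 3):
    slope m = (3 − (-3)) / (6 − (-1)) = 6/7,
    intercept c = (-3) − m·(-1) = -15/7.
Extremal: y(x) = (6/7) x - 15/7.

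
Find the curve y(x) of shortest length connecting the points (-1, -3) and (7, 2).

Arc-length functional: J[y] = ∫ sqrt(1 + (y')^2) dx.
Lagrangian L = sqrt(1 + (y')^2) has no explicit y dependence, so ∂L/∂y = 0 and the Euler-Lagrange equation gives
    d/dx( y' / sqrt(1 + (y')^2) ) = 0  ⇒  y' / sqrt(1 + (y')^2) = const.
Hence y' is constant, so y(x) is affine.
Fitting the endpoints (-1, -3) and (7, 2):
    slope m = (2 − (-3)) / (7 − (-1)) = 5/8,
    intercept c = (-3) − m·(-1) = -19/8.
Extremal: y(x) = (5/8) x - 19/8.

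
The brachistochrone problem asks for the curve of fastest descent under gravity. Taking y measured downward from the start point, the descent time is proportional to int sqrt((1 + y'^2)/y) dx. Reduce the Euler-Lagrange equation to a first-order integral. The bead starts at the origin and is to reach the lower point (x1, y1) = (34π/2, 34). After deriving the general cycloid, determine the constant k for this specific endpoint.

The Lagrangian L = sqrt((1 + y'^2) / y) has no explicit x dependence, so the Beltrami identity applies:
    L − y' ∂L/∂y' = C.
Compute ∂L/∂y' = y' / sqrt(y (1 + y'^2)).
Substitute:
    sqrt((1 + y'^2)/y) − y'·y' / sqrt(y (1 + y'^2))
    = (1 + y'^2) / sqrt(y (1 + y'^2)) − y'^2 / sqrt(y (1 + y'^2))
    = 1 / sqrt(y (1 + y'^2)) = C.
Squaring and rearranging gives the first integral
    y (1 + y'^2) = 1/C^2 =: k   (constant).
Solving this first-order ODE by the substitution
    y = (k/2)(1 − cos θ)
yields the cycloid parameterisation
    x(θ) = (k/2)(θ − sin θ),   y(θ) = (k/2)(1 − cos θ).
The constant k is fixed by the endpoint condition.
Now fit the given lower endpoint (x1, y1) = (34π/2, 34). At the bottom of the first arch (θ = π), the parametric equations give
    y(π) = (k/2)(1 − cos π) = k,
    x(π) = (k/2)(π − sin π) = kπ/2.
Matching y(π) = 34 gives k = 34, consistent with x(π) = 34π/2. Therefore the specific cycloid is
    x(θ) = (34/2)(θ − sin θ),   y(θ) = (34/2)(1 − cos θ).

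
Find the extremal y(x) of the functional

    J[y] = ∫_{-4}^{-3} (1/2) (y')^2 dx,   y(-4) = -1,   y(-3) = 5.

The Lagrangian is L = (1/2) (y')^2.
Compute ∂L/∂y = 0, ∂L/∂y' = y'.
The Euler-Lagrange equation d/dx(∂L/∂y') − ∂L/∂y = 0 reduces to
    y'' = 0.
Its general solution is
    y(x) = A x + B,
with A, B fixed by the endpoint conditions.
Applying the endpoint conditions y(-4) = -1 and y(-3) = 5: solve A·-4 + B = -1 and A·-3 + B = 5. Subtracting gives A(-3 − -4) = 5 − -1, so A = 6, and B = -1 − A·-4 = 23. Therefore
    y(x) = 6 x + 23.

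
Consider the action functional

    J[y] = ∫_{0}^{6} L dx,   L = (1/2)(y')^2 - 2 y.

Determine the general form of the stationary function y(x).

The Lagrangian is L = (1/2)(y')^2 - 2 y.
∂L/∂y = -2.
∂L/∂y' = y'.
The Euler-Lagrange equation d/dx(∂L/∂y') − ∂L/∂y = 0 becomes:
    y'' + 2 = 0
General solution: y(x) = -x^2 + A x + B, where A and B are arbitrary constants fixed by the endpoint conditions.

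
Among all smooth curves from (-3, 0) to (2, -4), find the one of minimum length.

Arc-length functional: J[y] = ∫ sqrt(1 + (y')^2) dx.
Lagrangian L = sqrt(1 + (y')^2) has no explicit y dependence, so ∂L/∂y = 0 and the Euler-Lagrange equation gives
    d/dx( y' / sqrt(1 + (y')^2) ) = 0  ⇒  y' / sqrt(1 + (y')^2) = const.
Hence y' is constant, so y(x) is affine.
Fitting the endpoints (-3, 0) and (2, -4):
    slope m = ((-4) − 0) / (2 − (-3)) = -4/5,
    intercept c = 0 − m·(-3) = -12/5.
Extremal: y(x) = (-4/5) x - 12/5.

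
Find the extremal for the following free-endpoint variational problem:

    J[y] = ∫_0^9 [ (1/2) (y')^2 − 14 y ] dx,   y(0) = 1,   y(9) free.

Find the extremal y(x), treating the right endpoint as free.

The Lagrangian L = (1/2) (y')^2 − 14 y gives
    ∂L/∂y = −14,   ∂L/∂y' = y'.
Euler-Lagrange: d/dx(y') − (−14) = 0, i.e. y'' + 14 = 0, so
    y(x) = −(14/2) x^2 + C1 x + C2.
Fixed left endpoint y(0) = 1 ⇒ C2 = 1.
The right endpoint x = 9 is free, so the natural (transversality) condition is ∂L/∂y' |_{x=9} = 0, i.e. y'(9) = 0.
Compute y'(x) = −14 x + C1, so y'(9) = −126 + C1 = 0 ⇒ C1 = 126.
Therefore the extremal is
    y(x) = −7 x^2 + 126 x + 1.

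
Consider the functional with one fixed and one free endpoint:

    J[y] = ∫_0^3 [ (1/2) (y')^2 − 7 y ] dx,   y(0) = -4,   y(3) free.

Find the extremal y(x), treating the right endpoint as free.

The Lagrangian L = (1/2) (y')^2 − 7 y gives
    ∂L/∂y = −7,   ∂L/∂y' = y'.
Euler-Lagrange: d/dx(y') − (−7) = 0, i.e. y'' + 7 = 0, so
    y(x) = −(7/2) x^2 + C1 x + C2.
Fixed left endpoint y(0) = -4 ⇒ C2 = -4.
The right endpoint x = 3 is free, so the natural (transversality) condition is ∂L/∂y' |_{x=3} = 0, i.e. y'(3) = 0.
Compute y'(x) = −7 x + C1, so y'(3) = −21 + C1 = 0 ⇒ C1 = 21.
Therefore the extremal is
    y(x) = −(7/2) x^2 + 21 x − 4.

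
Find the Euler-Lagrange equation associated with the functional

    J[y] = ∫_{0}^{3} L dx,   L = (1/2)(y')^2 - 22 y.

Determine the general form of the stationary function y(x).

The Lagrangian is L = (1/2)(y')^2 - 22 y.
∂L/∂y = -22.
∂L/∂y' = y'.
The Euler-Lagrange equation d/dx(∂L/∂y') − ∂L/∂y = 0 becomes:
    y'' + 22 = 0
General solution: y(x) = -11 x^2 + A x + B, where A and B are arbitrary constants fixed by the endpoint conditions.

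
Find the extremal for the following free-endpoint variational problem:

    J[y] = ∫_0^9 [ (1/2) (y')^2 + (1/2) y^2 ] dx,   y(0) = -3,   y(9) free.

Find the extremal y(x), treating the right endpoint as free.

The Lagrangian L = (1/2) (y')^2 + (1/2) y^2 gives
    ∂L/∂y = 1 y,   ∂L/∂y' = y'.
Euler-Lagrange: y'' − y = 0.
With k = 1, the general solution is
    y(x) = A cosh(x) + B sinh(x).
Fixed left endpoint y(0) = -3 ⇒ A = -3.
The right endpoint x = 9 is free, so the natural (transversality) condition is ∂L/∂y' |_{x=9} = 0, i.e. y'(9) = 0.
Compute y'(x) = A k sinh(k x) + B k cosh(k x), so
    y'(9) = A k sinh(k·9) + B k cosh(k·9) = 0
    ⇒ B = −A tanh(k·9) = 3 tanh(1·9).
Therefore the extremal is
    y(x) = −3 cosh(1 x) + 3 tanh(1·9) sinh(1 x).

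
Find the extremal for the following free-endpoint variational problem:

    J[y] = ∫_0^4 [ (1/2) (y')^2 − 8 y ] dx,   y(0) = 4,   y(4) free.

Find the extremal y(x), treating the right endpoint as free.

The Lagrangian L = (1/2) (y')^2 − 8 y gives
    ∂L/∂y = −8,   ∂L/∂y' = y'.
Euler-Lagrange: d/dx(y') − (−8) = 0, i.e. y'' + 8 = 0, so
    y(x) = −(8/2) x^2 + C1 x + C2.
Fixed left endpoint y(0) = 4 ⇒ C2 = 4.
The right endpoint x = 4 is free, so the natural (transversality) condition is ∂L/∂y' |_{x=4} = 0, i.e. y'(4) = 0.
Compute y'(x) = −8 x + C1, so y'(4) = −32 + C1 = 0 ⇒ C1 = 32.
Therefore the extremal is
    y(x) = −4 x^2 + 32 x + 4.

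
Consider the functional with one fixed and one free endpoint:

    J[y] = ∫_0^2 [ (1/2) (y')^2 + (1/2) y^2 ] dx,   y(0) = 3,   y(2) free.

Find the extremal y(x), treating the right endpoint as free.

The Lagrangian L = (1/2) (y')^2 + (1/2) y^2 gives
    ∂L/∂y = 1 y,   ∂L/∂y' = y'.
Euler-Lagrange: y'' − y = 0.
With k = 1, the general solution is
    y(x) = A cosh(x) + B sinh(x).
Fixed left endpoint y(0) = 3 ⇒ A = 3.
The right endpoint x = 2 is free, so the natural (transversality) condition is ∂L/∂y' |_{x=2} = 0, i.e. y'(2) = 0.
Compute y'(x) = A k sinh(k x) + B k cosh(k x), so
    y'(2) = A k sinh(k·2) + B k cosh(k·2) = 0
    ⇒ B = −A tanh(k·2) = − 3 tanh(1·2).
Therefore the extremal is
    y(x) = 3 cosh(1 x) − 3 tanh(1·2) sinh(1 x).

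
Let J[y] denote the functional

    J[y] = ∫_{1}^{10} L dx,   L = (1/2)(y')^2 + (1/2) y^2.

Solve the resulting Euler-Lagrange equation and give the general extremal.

The Lagrangian is L = (1/2)(y')^2 + (1/2) y^2.
∂L/∂y = y.
∂L/∂y' = y'.
The Euler-Lagrange equation d/dx(∂L/∂y') − ∂L/∂y = 0 becomes:
    y'' - y = 0
General solution: y(x) = A e^x + B e^(-x), where A and B are arbitrary constants fixed by the endpoint conditions.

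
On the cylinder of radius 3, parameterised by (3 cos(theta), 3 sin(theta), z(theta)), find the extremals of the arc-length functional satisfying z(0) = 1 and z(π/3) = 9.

Parameterise the cylinder of radius R = 3 as
    r(θ) = (3 cos θ, 3 sin θ, z(θ)).
The arc-length element is
    ds = sqrt(9 + (dz/dθ)^2) dθ,
so the Lagrangian is L = sqrt(9 + z'^2).
L depends on z' only, not on z or θ, so ∂L/∂z = 0 and
    ∂L/∂z' = z' / sqrt(9 + z'^2).
The Euler-Lagrange equation gives
    d/dθ( z' / sqrt(9 + z'^2) ) = 0,
so z' is constant. Integrating once:
    z(θ) = a θ + b,
a helix on the cylinder (a straight line when the cylinder is unrolled). The constants a, b are determined by the endpoint conditions.
With endpoint conditions z(0) = 1 and z(π/3) = 9: from z(0) = b we get b = 1, and a·π/3 + 1 = 9 gives a = 24/π, so
    z(θ) = (24/π) θ + 1.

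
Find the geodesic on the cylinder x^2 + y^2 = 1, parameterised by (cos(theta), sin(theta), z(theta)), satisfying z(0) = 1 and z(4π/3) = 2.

Parameterise the cylinder of radius R = 1 as
    r(θ) = (cos θ, sin θ, z(θ)).
The arc-length element is
    ds = sqrt(1 + (dz/dθ)^2) dθ,
so the Lagrangian is L = sqrt(1 + z'^2).
L depends on z' only, not on z or θ, so ∂L/∂z = 0 and
    ∂L/∂z' = z' / sqrt(1 + z'^2).
The Euler-Lagrange equation gives
    d/dθ( z' / sqrt(1 + z'^2) ) = 0,
so z' is constant. Integrating once:
    z(θ) = a θ + b,
a helix on the cylinder (a straight line when the cylinder is unrolled). The constants a, b are determined by the endpoint conditions.
With endpoint conditions z(0) = 1 and z(4π/3) = 2: from z(0) = b we get b = 1, and a·4π/3 + 1 = 2 gives a = 3/(4π), so
    z(θ) = (3/(4π)) θ + 1.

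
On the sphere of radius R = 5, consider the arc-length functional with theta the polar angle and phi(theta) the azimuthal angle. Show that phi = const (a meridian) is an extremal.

On the sphere of radius R = 5 with spherical coordinates (θ, φ), the induced metric is
    ds^2 = 25(dθ^2 + sin^2(θ) dφ^2).
Using θ as the parameter, the arc-length functional becomes
    J[φ] = ∫ 5 sqrt(1 + sin^2(θ) (dφ/dθ)^2) dθ.
So L = 5 sqrt(1 + sin^2(θ) φ'^2). Compute
    ∂L/∂φ = 0  (L has no explicit φ dependence),
    ∂L/∂φ' = 5 sin^2(θ) φ' / sqrt(1 + sin^2(θ) φ'^2).
For the candidate φ(θ) = c (constant), φ' = 0, so ∂L/∂φ' evaluated along the candidate vanishes, and ∂L/∂φ is identically zero. Hence
    d/dθ(∂L/∂φ') − ∂L/∂φ = 0
is satisfied. Therefore meridians φ = const are extremals of arc length — they are geodesics on the sphere.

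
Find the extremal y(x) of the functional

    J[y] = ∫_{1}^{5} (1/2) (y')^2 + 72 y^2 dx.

The Lagrangian is L = (1/2) (y')^2 + 72 y^2.
Compute ∂L/∂y = 144y, ∂L/∂y' = y'.
The Euler-Lagrange equation d/dx(∂L/∂y') − ∂L/∂y = 0 reduces to
    y'' − 144 y = 0.
Its general solution is
    y(x) = A e^(12x) + B e^(−12x),
with A, B fixed by the endpoint conditions.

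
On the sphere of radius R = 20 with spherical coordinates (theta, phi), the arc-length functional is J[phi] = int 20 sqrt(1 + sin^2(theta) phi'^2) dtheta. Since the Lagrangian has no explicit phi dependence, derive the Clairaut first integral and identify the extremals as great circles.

On the sphere of radius R = 20 with spherical coordinates (θ, φ), the induced metric is
    ds^2 = 400(dθ^2 + sin^2(θ) dφ^2).
Parameterise by θ; the arc-length functional is
    J[φ] = ∫ 20 sqrt(1 + sin^2(θ) (dφ/dθ)^2) dθ,
so L = 20 sqrt(1 + sin^2(θ) φ'^2). Compute
    ∂L/∂φ = 0  (L has no explicit φ dependence),
    ∂L/∂φ' = 20 sin^2(θ) φ' / sqrt(1 + sin^2(θ) φ'^2).
Since ∂L/∂φ = 0, the Euler-Lagrange equation
    d/dθ(∂L/∂φ') − ∂L/∂φ = 0
reduces to d/dθ(∂L/∂φ') = 0, i.e. the momentum conjugate to φ is conserved:
    20 sin^2(θ) φ' / sqrt(1 + sin^2(θ) φ'^2) = C.
The overall factor of 20 is constant, so dividing through gives Clairaut's relation sin^2(θ) φ' / sqrt(1 + sin^2(θ) φ'^2) = C' (with C' = C/20). Solving for φ' and integrating gives the great-circle family
    cot(θ) = A cos(φ − φ_0),
i.e. the intersection of the sphere with a plane through the origin. The two constants A and φ_0 (equivalently C and one phase) are fixed by the two endpoint conditions.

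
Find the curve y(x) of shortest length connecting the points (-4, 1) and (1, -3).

Arc-length functional: J[y] = ∫ sqrt(1 + (y')^2) dx.
Lagrangian L = sqrt(1 + (y')^2) has no explicit y dependence, so ∂L/∂y = 0 and the Euler-Lagrange equation gives
    d/dx( y' / sqrt(1 + (y')^2) ) = 0  ⇒  y' / sqrt(1 + (y')^2) = const.
Hence y' is constant, so y(x) is affine.
Fitting the endpoints (-4, 1) and (1, -3):
    slope m = ((-3) − 1) / (1 − (-4)) = -4/5,
    intercept c = 1 − m·(-4) = -11/5.
Extremal: y(x) = (-4/5) x - 11/5.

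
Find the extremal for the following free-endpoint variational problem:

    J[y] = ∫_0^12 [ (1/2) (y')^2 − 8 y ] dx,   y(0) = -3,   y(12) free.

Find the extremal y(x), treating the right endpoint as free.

The Lagrangian L = (1/2) (y')^2 − 8 y gives
    ∂L/∂y = −8,   ∂L/∂y' = y'.
Euler-Lagrange: d/dx(y') − (−8) = 0, i.e. y'' + 8 = 0, so
    y(x) = −(8/2) x^2 + C1 x + C2.
Fixed left endpoint y(0) = -3 ⇒ C2 = -3.
The right endpoint x = 12 is free, so the natural (transversality) condition is ∂L/∂y' |_{x=12} = 0, i.e. y'(12) = 0.
Compute y'(x) = −8 x + C1, so y'(12) = −96 + C1 = 0 ⇒ C1 = 96.
Therefore the extremal is
    y(x) = −4 x^2 + 96 x − 3.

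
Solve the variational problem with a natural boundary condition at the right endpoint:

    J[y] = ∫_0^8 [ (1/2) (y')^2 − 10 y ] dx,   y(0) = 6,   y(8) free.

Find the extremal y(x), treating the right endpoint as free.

The Lagrangian L = (1/2) (y')^2 − 10 y gives
    ∂L/∂y = −10,   ∂L/∂y' = y'.
Euler-Lagrange: d/dx(y') − (−10) = 0, i.e. y'' + 10 = 0, so
    y(x) = −(10/2) x^2 + C1 x + C2.
Fixed left endpoint y(0) = 6 ⇒ C2 = 6.
The right endpoint x = 8 is free, so the natural (transversality) condition is ∂L/∂y' |_{x=8} = 0, i.e. y'(8) = 0.
Compute y'(x) = −10 x + C1, so y'(8) = −80 + C1 = 0 ⇒ C1 = 80.
Therefore the extremal is
    y(x) = −5 x^2 + 80 x + 6.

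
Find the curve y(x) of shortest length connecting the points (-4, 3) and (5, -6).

Arc-length functional: J[y] = ∫ sqrt(1 + (y')^2) dx.
Lagrangian L = sqrt(1 + (y')^2) has no explicit y dependence, so ∂L/∂y = 0 and the Euler-Lagrange equation gives
    d/dx( y' / sqrt(1 + (y')^2) ) = 0  ⇒  y' / sqrt(1 + (y')^2) = const.
Hence y' is constant, so y(x) is affine.
Fitting the endpoints (-4, 3) and (5, -6):
    slope m = ((-6) − 3) / (5 − (-4)) = -1,
    intercept c = 3 − m·(-4) = -1.
Extremal: y(x) = -x - 1.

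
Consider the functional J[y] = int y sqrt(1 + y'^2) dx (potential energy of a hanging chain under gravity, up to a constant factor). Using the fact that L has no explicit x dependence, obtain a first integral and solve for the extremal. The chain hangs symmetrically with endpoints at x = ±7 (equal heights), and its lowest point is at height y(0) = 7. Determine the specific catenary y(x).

The Lagrangian L(y, y') = y sqrt(1 + y'^2) has no explicit x dependence, so the Beltrami identity applies:
    L − y' ∂L/∂y' = C.
Compute ∂L/∂y' = y · y' / sqrt(1 + y'^2). Then
    L − y' ∂L/∂y'
    = y sqrt(1 + y'^2) − y · y'^2 / sqrt(1 + y'^2)
    = y (1 + y'^2 − y'^2) / sqrt(1 + y'^2)
    = y / sqrt(1 + y'^2) = C.
Squaring gives y^2 = C^2 (1 + y'^2), i.e.
    y'^2 = y^2 / C^2 − 1.
Separating variables,
    dy / sqrt(y^2 − C^2) = dx / C,
and integrating gives arccosh(y / C) = (x − a)/C, so
    y(x) = C cosh((x − a)/C),
the catenary. The constants C and a are fixed by the two endpoint conditions (and, for the hanging-chain problem, the length constraint selects C).
Now fit the given data. The endpoints x = ±7 are symmetric at equal height, so the catenary is even about its minimum: a = 0 and y(x) = C cosh(x/C). The lowest point is y(0) = C cosh(0) = C, and we are told y(0) = 7, so C = 7. Therefore
    y(x) = 7 cosh(x/7),
and at the endpoints
    y(±7) = 7 cosh(7/7).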